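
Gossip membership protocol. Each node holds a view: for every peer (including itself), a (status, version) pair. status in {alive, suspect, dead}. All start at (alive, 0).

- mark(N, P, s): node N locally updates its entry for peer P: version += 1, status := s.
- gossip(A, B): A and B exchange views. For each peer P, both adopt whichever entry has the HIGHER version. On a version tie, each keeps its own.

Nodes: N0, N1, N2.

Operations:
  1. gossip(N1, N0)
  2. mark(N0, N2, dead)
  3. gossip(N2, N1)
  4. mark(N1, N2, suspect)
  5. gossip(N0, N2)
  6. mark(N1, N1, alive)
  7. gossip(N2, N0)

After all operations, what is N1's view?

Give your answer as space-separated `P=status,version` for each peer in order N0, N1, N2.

Op 1: gossip N1<->N0 -> N1.N0=(alive,v0) N1.N1=(alive,v0) N1.N2=(alive,v0) | N0.N0=(alive,v0) N0.N1=(alive,v0) N0.N2=(alive,v0)
Op 2: N0 marks N2=dead -> (dead,v1)
Op 3: gossip N2<->N1 -> N2.N0=(alive,v0) N2.N1=(alive,v0) N2.N2=(alive,v0) | N1.N0=(alive,v0) N1.N1=(alive,v0) N1.N2=(alive,v0)
Op 4: N1 marks N2=suspect -> (suspect,v1)
Op 5: gossip N0<->N2 -> N0.N0=(alive,v0) N0.N1=(alive,v0) N0.N2=(dead,v1) | N2.N0=(alive,v0) N2.N1=(alive,v0) N2.N2=(dead,v1)
Op 6: N1 marks N1=alive -> (alive,v1)
Op 7: gossip N2<->N0 -> N2.N0=(alive,v0) N2.N1=(alive,v0) N2.N2=(dead,v1) | N0.N0=(alive,v0) N0.N1=(alive,v0) N0.N2=(dead,v1)

Answer: N0=alive,0 N1=alive,1 N2=suspect,1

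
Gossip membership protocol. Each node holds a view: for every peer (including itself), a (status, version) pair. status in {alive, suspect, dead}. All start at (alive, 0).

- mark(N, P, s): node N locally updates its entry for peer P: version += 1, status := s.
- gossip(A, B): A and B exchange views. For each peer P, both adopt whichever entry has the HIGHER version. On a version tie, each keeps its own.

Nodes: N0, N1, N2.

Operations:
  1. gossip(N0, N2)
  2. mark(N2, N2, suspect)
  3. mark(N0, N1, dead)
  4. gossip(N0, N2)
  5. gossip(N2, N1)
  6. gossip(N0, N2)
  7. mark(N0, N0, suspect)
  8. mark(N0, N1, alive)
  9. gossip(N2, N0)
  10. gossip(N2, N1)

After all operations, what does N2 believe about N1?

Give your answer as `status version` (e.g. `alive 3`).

Op 1: gossip N0<->N2 -> N0.N0=(alive,v0) N0.N1=(alive,v0) N0.N2=(alive,v0) | N2.N0=(alive,v0) N2.N1=(alive,v0) N2.N2=(alive,v0)
Op 2: N2 marks N2=suspect -> (suspect,v1)
Op 3: N0 marks N1=dead -> (dead,v1)
Op 4: gossip N0<->N2 -> N0.N0=(alive,v0) N0.N1=(dead,v1) N0.N2=(suspect,v1) | N2.N0=(alive,v0) N2.N1=(dead,v1) N2.N2=(suspect,v1)
Op 5: gossip N2<->N1 -> N2.N0=(alive,v0) N2.N1=(dead,v1) N2.N2=(suspect,v1) | N1.N0=(alive,v0) N1.N1=(dead,v1) N1.N2=(suspect,v1)
Op 6: gossip N0<->N2 -> N0.N0=(alive,v0) N0.N1=(dead,v1) N0.N2=(suspect,v1) | N2.N0=(alive,v0) N2.N1=(dead,v1) N2.N2=(suspect,v1)
Op 7: N0 marks N0=suspect -> (suspect,v1)
Op 8: N0 marks N1=alive -> (alive,v2)
Op 9: gossip N2<->N0 -> N2.N0=(suspect,v1) N2.N1=(alive,v2) N2.N2=(suspect,v1) | N0.N0=(suspect,v1) N0.N1=(alive,v2) N0.N2=(suspect,v1)
Op 10: gossip N2<->N1 -> N2.N0=(suspect,v1) N2.N1=(alive,v2) N2.N2=(suspect,v1) | N1.N0=(suspect,v1) N1.N1=(alive,v2) N1.N2=(suspect,v1)

Answer: alive 2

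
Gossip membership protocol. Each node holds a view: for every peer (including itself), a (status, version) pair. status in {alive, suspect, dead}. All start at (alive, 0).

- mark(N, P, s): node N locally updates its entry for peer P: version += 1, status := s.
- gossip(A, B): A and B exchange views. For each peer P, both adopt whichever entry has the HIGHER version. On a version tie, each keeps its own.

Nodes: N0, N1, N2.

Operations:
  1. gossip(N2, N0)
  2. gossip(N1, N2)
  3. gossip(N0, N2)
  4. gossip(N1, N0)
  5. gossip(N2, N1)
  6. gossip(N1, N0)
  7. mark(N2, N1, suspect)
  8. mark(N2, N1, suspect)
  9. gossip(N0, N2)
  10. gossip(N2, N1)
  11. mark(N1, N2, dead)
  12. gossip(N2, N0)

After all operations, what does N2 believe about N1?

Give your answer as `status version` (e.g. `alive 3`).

Answer: suspect 2

Derivation:
Op 1: gossip N2<->N0 -> N2.N0=(alive,v0) N2.N1=(alive,v0) N2.N2=(alive,v0) | N0.N0=(alive,v0) N0.N1=(alive,v0) N0.N2=(alive,v0)
Op 2: gossip N1<->N2 -> N1.N0=(alive,v0) N1.N1=(alive,v0) N1.N2=(alive,v0) | N2.N0=(alive,v0) N2.N1=(alive,v0) N2.N2=(alive,v0)
Op 3: gossip N0<->N2 -> N0.N0=(alive,v0) N0.N1=(alive,v0) N0.N2=(alive,v0) | N2.N0=(alive,v0) N2.N1=(alive,v0) N2.N2=(alive,v0)
Op 4: gossip N1<->N0 -> N1.N0=(alive,v0) N1.N1=(alive,v0) N1.N2=(alive,v0) | N0.N0=(alive,v0) N0.N1=(alive,v0) N0.N2=(alive,v0)
Op 5: gossip N2<->N1 -> N2.N0=(alive,v0) N2.N1=(alive,v0) N2.N2=(alive,v0) | N1.N0=(alive,v0) N1.N1=(alive,v0) N1.N2=(alive,v0)
Op 6: gossip N1<->N0 -> N1.N0=(alive,v0) N1.N1=(alive,v0) N1.N2=(alive,v0) | N0.N0=(alive,v0) N0.N1=(alive,v0) N0.N2=(alive,v0)
Op 7: N2 marks N1=suspect -> (suspect,v1)
Op 8: N2 marks N1=suspect -> (suspect,v2)
Op 9: gossip N0<->N2 -> N0.N0=(alive,v0) N0.N1=(suspect,v2) N0.N2=(alive,v0) | N2.N0=(alive,v0) N2.N1=(suspect,v2) N2.N2=(alive,v0)
Op 10: gossip N2<->N1 -> N2.N0=(alive,v0) N2.N1=(suspect,v2) N2.N2=(alive,v0) | N1.N0=(alive,v0) N1.N1=(suspect,v2) N1.N2=(alive,v0)
Op 11: N1 marks N2=dead -> (dead,v1)
Op 12: gossip N2<->N0 -> N2.N0=(alive,v0) N2.N1=(suspect,v2) N2.N2=(alive,v0) | N0.N0=(alive,v0) N0.N1=(suspect,v2) N0.N2=(alive,v0)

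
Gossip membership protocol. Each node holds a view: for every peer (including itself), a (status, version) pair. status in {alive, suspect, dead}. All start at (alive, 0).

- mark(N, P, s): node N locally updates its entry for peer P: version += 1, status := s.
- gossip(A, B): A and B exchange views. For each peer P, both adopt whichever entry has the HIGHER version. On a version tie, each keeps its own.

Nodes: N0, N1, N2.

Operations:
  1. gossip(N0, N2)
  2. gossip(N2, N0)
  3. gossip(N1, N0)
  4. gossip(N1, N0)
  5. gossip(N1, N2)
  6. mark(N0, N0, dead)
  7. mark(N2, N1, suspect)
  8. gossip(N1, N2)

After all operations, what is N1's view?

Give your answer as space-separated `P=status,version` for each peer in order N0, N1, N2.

Answer: N0=alive,0 N1=suspect,1 N2=alive,0

Derivation:
Op 1: gossip N0<->N2 -> N0.N0=(alive,v0) N0.N1=(alive,v0) N0.N2=(alive,v0) | N2.N0=(alive,v0) N2.N1=(alive,v0) N2.N2=(alive,v0)
Op 2: gossip N2<->N0 -> N2.N0=(alive,v0) N2.N1=(alive,v0) N2.N2=(alive,v0) | N0.N0=(alive,v0) N0.N1=(alive,v0) N0.N2=(alive,v0)
Op 3: gossip N1<->N0 -> N1.N0=(alive,v0) N1.N1=(alive,v0) N1.N2=(alive,v0) | N0.N0=(alive,v0) N0.N1=(alive,v0) N0.N2=(alive,v0)
Op 4: gossip N1<->N0 -> N1.N0=(alive,v0) N1.N1=(alive,v0) N1.N2=(alive,v0) | N0.N0=(alive,v0) N0.N1=(alive,v0) N0.N2=(alive,v0)
Op 5: gossip N1<->N2 -> N1.N0=(alive,v0) N1.N1=(alive,v0) N1.N2=(alive,v0) | N2.N0=(alive,v0) N2.N1=(alive,v0) N2.N2=(alive,v0)
Op 6: N0 marks N0=dead -> (dead,v1)
Op 7: N2 marks N1=suspect -> (suspect,v1)
Op 8: gossip N1<->N2 -> N1.N0=(alive,v0) N1.N1=(suspect,v1) N1.N2=(alive,v0) | N2.N0=(alive,v0) N2.N1=(suspect,v1) N2.N2=(alive,v0)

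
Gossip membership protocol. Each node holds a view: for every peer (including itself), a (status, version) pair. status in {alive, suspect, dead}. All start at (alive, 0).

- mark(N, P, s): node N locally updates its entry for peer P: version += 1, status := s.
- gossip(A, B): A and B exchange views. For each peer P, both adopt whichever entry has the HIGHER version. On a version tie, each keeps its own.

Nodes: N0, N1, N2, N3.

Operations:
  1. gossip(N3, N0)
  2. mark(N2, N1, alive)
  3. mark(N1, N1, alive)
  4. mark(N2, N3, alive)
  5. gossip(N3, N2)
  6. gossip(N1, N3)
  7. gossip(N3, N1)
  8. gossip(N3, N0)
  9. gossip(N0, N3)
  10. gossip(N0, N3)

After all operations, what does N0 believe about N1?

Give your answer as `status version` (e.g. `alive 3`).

Op 1: gossip N3<->N0 -> N3.N0=(alive,v0) N3.N1=(alive,v0) N3.N2=(alive,v0) N3.N3=(alive,v0) | N0.N0=(alive,v0) N0.N1=(alive,v0) N0.N2=(alive,v0) N0.N3=(alive,v0)
Op 2: N2 marks N1=alive -> (alive,v1)
Op 3: N1 marks N1=alive -> (alive,v1)
Op 4: N2 marks N3=alive -> (alive,v1)
Op 5: gossip N3<->N2 -> N3.N0=(alive,v0) N3.N1=(alive,v1) N3.N2=(alive,v0) N3.N3=(alive,v1) | N2.N0=(alive,v0) N2.N1=(alive,v1) N2.N2=(alive,v0) N2.N3=(alive,v1)
Op 6: gossip N1<->N3 -> N1.N0=(alive,v0) N1.N1=(alive,v1) N1.N2=(alive,v0) N1.N3=(alive,v1) | N3.N0=(alive,v0) N3.N1=(alive,v1) N3.N2=(alive,v0) N3.N3=(alive,v1)
Op 7: gossip N3<->N1 -> N3.N0=(alive,v0) N3.N1=(alive,v1) N3.N2=(alive,v0) N3.N3=(alive,v1) | N1.N0=(alive,v0) N1.N1=(alive,v1) N1.N2=(alive,v0) N1.N3=(alive,v1)
Op 8: gossip N3<->N0 -> N3.N0=(alive,v0) N3.N1=(alive,v1) N3.N2=(alive,v0) N3.N3=(alive,v1) | N0.N0=(alive,v0) N0.N1=(alive,v1) N0.N2=(alive,v0) N0.N3=(alive,v1)
Op 9: gossip N0<->N3 -> N0.N0=(alive,v0) N0.N1=(alive,v1) N0.N2=(alive,v0) N0.N3=(alive,v1) | N3.N0=(alive,v0) N3.N1=(alive,v1) N3.N2=(alive,v0) N3.N3=(alive,v1)
Op 10: gossip N0<->N3 -> N0.N0=(alive,v0) N0.N1=(alive,v1) N0.N2=(alive,v0) N0.N3=(alive,v1) | N3.N0=(alive,v0) N3.N1=(alive,v1) N3.N2=(alive,v0) N3.N3=(alive,v1)

Answer: alive 1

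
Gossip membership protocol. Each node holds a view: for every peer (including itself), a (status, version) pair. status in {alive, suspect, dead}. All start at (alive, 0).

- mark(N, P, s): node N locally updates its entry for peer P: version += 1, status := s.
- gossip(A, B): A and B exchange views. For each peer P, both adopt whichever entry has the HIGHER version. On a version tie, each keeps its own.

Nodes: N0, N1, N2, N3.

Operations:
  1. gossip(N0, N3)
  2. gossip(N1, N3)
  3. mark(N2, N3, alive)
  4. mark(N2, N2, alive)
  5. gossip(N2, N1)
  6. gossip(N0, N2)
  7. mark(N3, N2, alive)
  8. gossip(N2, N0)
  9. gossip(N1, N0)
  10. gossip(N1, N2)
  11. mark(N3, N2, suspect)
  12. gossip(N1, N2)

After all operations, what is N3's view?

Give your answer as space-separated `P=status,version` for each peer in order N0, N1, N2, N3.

Answer: N0=alive,0 N1=alive,0 N2=suspect,2 N3=alive,0

Derivation:
Op 1: gossip N0<->N3 -> N0.N0=(alive,v0) N0.N1=(alive,v0) N0.N2=(alive,v0) N0.N3=(alive,v0) | N3.N0=(alive,v0) N3.N1=(alive,v0) N3.N2=(alive,v0) N3.N3=(alive,v0)
Op 2: gossip N1<->N3 -> N1.N0=(alive,v0) N1.N1=(alive,v0) N1.N2=(alive,v0) N1.N3=(alive,v0) | N3.N0=(alive,v0) N3.N1=(alive,v0) N3.N2=(alive,v0) N3.N3=(alive,v0)
Op 3: N2 marks N3=alive -> (alive,v1)
Op 4: N2 marks N2=alive -> (alive,v1)
Op 5: gossip N2<->N1 -> N2.N0=(alive,v0) N2.N1=(alive,v0) N2.N2=(alive,v1) N2.N3=(alive,v1) | N1.N0=(alive,v0) N1.N1=(alive,v0) N1.N2=(alive,v1) N1.N3=(alive,v1)
Op 6: gossip N0<->N2 -> N0.N0=(alive,v0) N0.N1=(alive,v0) N0.N2=(alive,v1) N0.N3=(alive,v1) | N2.N0=(alive,v0) N2.N1=(alive,v0) N2.N2=(alive,v1) N2.N3=(alive,v1)
Op 7: N3 marks N2=alive -> (alive,v1)
Op 8: gossip N2<->N0 -> N2.N0=(alive,v0) N2.N1=(alive,v0) N2.N2=(alive,v1) N2.N3=(alive,v1) | N0.N0=(alive,v0) N0.N1=(alive,v0) N0.N2=(alive,v1) N0.N3=(alive,v1)
Op 9: gossip N1<->N0 -> N1.N0=(alive,v0) N1.N1=(alive,v0) N1.N2=(alive,v1) N1.N3=(alive,v1) | N0.N0=(alive,v0) N0.N1=(alive,v0) N0.N2=(alive,v1) N0.N3=(alive,v1)
Op 10: gossip N1<->N2 -> N1.N0=(alive,v0) N1.N1=(alive,v0) N1.N2=(alive,v1) N1.N3=(alive,v1) | N2.N0=(alive,v0) N2.N1=(alive,v0) N2.N2=(alive,v1) N2.N3=(alive,v1)
Op 11: N3 marks N2=suspect -> (suspect,v2)
Op 12: gossip N1<->N2 -> N1.N0=(alive,v0) N1.N1=(alive,v0) N1.N2=(alive,v1) N1.N3=(alive,v1) | N2.N0=(alive,v0) N2.N1=(alive,v0) N2.N2=(alive,v1) N2.N3=(alive,v1)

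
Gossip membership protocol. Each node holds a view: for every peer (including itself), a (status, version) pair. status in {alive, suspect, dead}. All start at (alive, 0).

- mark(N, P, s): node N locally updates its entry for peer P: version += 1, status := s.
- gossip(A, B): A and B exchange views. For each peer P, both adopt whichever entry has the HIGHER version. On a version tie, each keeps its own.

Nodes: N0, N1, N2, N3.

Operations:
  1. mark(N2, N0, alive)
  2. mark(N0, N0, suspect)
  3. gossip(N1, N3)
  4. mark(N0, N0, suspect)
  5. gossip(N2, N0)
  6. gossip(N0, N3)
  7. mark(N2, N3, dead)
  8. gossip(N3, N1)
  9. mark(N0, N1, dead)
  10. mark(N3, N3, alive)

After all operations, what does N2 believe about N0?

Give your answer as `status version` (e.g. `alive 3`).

Op 1: N2 marks N0=alive -> (alive,v1)
Op 2: N0 marks N0=suspect -> (suspect,v1)
Op 3: gossip N1<->N3 -> N1.N0=(alive,v0) N1.N1=(alive,v0) N1.N2=(alive,v0) N1.N3=(alive,v0) | N3.N0=(alive,v0) N3.N1=(alive,v0) N3.N2=(alive,v0) N3.N3=(alive,v0)
Op 4: N0 marks N0=suspect -> (suspect,v2)
Op 5: gossip N2<->N0 -> N2.N0=(suspect,v2) N2.N1=(alive,v0) N2.N2=(alive,v0) N2.N3=(alive,v0) | N0.N0=(suspect,v2) N0.N1=(alive,v0) N0.N2=(alive,v0) N0.N3=(alive,v0)
Op 6: gossip N0<->N3 -> N0.N0=(suspect,v2) N0.N1=(alive,v0) N0.N2=(alive,v0) N0.N3=(alive,v0) | N3.N0=(suspect,v2) N3.N1=(alive,v0) N3.N2=(alive,v0) N3.N3=(alive,v0)
Op 7: N2 marks N3=dead -> (dead,v1)
Op 8: gossip N3<->N1 -> N3.N0=(suspect,v2) N3.N1=(alive,v0) N3.N2=(alive,v0) N3.N3=(alive,v0) | N1.N0=(suspect,v2) N1.N1=(alive,v0) N1.N2=(alive,v0) N1.N3=(alive,v0)
Op 9: N0 marks N1=dead -> (dead,v1)
Op 10: N3 marks N3=alive -> (alive,v1)

Answer: suspect 2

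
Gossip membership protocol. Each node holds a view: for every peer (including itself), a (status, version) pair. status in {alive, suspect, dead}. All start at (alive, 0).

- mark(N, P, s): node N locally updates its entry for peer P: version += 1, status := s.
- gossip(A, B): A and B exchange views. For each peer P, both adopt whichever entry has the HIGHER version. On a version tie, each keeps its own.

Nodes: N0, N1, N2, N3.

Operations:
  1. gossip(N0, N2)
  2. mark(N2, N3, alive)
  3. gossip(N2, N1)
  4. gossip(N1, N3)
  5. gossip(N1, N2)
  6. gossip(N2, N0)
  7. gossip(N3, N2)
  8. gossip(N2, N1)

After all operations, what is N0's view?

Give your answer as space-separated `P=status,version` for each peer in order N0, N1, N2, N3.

Op 1: gossip N0<->N2 -> N0.N0=(alive,v0) N0.N1=(alive,v0) N0.N2=(alive,v0) N0.N3=(alive,v0) | N2.N0=(alive,v0) N2.N1=(alive,v0) N2.N2=(alive,v0) N2.N3=(alive,v0)
Op 2: N2 marks N3=alive -> (alive,v1)
Op 3: gossip N2<->N1 -> N2.N0=(alive,v0) N2.N1=(alive,v0) N2.N2=(alive,v0) N2.N3=(alive,v1) | N1.N0=(alive,v0) N1.N1=(alive,v0) N1.N2=(alive,v0) N1.N3=(alive,v1)
Op 4: gossip N1<->N3 -> N1.N0=(alive,v0) N1.N1=(alive,v0) N1.N2=(alive,v0) N1.N3=(alive,v1) | N3.N0=(alive,v0) N3.N1=(alive,v0) N3.N2=(alive,v0) N3.N3=(alive,v1)
Op 5: gossip N1<->N2 -> N1.N0=(alive,v0) N1.N1=(alive,v0) N1.N2=(alive,v0) N1.N3=(alive,v1) | N2.N0=(alive,v0) N2.N1=(alive,v0) N2.N2=(alive,v0) N2.N3=(alive,v1)
Op 6: gossip N2<->N0 -> N2.N0=(alive,v0) N2.N1=(alive,v0) N2.N2=(alive,v0) N2.N3=(alive,v1) | N0.N0=(alive,v0) N0.N1=(alive,v0) N0.N2=(alive,v0) N0.N3=(alive,v1)
Op 7: gossip N3<->N2 -> N3.N0=(alive,v0) N3.N1=(alive,v0) N3.N2=(alive,v0) N3.N3=(alive,v1) | N2.N0=(alive,v0) N2.N1=(alive,v0) N2.N2=(alive,v0) N2.N3=(alive,v1)
Op 8: gossip N2<->N1 -> N2.N0=(alive,v0) N2.N1=(alive,v0) N2.N2=(alive,v0) N2.N3=(alive,v1) | N1.N0=(alive,v0) N1.N1=(alive,v0) N1.N2=(alive,v0) N1.N3=(alive,v1)

Answer: N0=alive,0 N1=alive,0 N2=alive,0 N3=alive,1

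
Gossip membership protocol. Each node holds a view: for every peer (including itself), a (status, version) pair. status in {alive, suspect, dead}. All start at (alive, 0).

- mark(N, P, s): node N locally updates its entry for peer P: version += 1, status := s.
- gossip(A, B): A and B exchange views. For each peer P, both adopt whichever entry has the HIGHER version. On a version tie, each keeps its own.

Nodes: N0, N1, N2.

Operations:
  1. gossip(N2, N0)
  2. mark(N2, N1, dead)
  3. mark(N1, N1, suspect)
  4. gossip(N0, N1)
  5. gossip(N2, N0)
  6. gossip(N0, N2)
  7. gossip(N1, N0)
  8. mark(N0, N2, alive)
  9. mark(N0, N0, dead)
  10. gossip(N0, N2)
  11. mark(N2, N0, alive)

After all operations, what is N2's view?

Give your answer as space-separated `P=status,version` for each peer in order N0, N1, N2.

Op 1: gossip N2<->N0 -> N2.N0=(alive,v0) N2.N1=(alive,v0) N2.N2=(alive,v0) | N0.N0=(alive,v0) N0.N1=(alive,v0) N0.N2=(alive,v0)
Op 2: N2 marks N1=dead -> (dead,v1)
Op 3: N1 marks N1=suspect -> (suspect,v1)
Op 4: gossip N0<->N1 -> N0.N0=(alive,v0) N0.N1=(suspect,v1) N0.N2=(alive,v0) | N1.N0=(alive,v0) N1.N1=(suspect,v1) N1.N2=(alive,v0)
Op 5: gossip N2<->N0 -> N2.N0=(alive,v0) N2.N1=(dead,v1) N2.N2=(alive,v0) | N0.N0=(alive,v0) N0.N1=(suspect,v1) N0.N2=(alive,v0)
Op 6: gossip N0<->N2 -> N0.N0=(alive,v0) N0.N1=(suspect,v1) N0.N2=(alive,v0) | N2.N0=(alive,v0) N2.N1=(dead,v1) N2.N2=(alive,v0)
Op 7: gossip N1<->N0 -> N1.N0=(alive,v0) N1.N1=(suspect,v1) N1.N2=(alive,v0) | N0.N0=(alive,v0) N0.N1=(suspect,v1) N0.N2=(alive,v0)
Op 8: N0 marks N2=alive -> (alive,v1)
Op 9: N0 marks N0=dead -> (dead,v1)
Op 10: gossip N0<->N2 -> N0.N0=(dead,v1) N0.N1=(suspect,v1) N0.N2=(alive,v1) | N2.N0=(dead,v1) N2.N1=(dead,v1) N2.N2=(alive,v1)
Op 11: N2 marks N0=alive -> (alive,v2)

Answer: N0=alive,2 N1=dead,1 N2=alive,1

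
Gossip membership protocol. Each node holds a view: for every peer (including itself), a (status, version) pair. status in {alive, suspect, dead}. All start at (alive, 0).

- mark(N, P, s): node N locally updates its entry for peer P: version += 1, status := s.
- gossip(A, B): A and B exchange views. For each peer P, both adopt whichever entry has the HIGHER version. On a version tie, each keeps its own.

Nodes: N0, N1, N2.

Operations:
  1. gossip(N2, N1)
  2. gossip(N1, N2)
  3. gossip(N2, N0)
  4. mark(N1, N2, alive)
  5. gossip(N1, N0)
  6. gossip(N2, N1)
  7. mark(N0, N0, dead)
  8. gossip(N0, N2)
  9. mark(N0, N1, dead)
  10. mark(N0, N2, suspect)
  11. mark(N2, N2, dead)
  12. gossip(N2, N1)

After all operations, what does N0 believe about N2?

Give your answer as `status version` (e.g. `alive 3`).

Answer: suspect 2

Derivation:
Op 1: gossip N2<->N1 -> N2.N0=(alive,v0) N2.N1=(alive,v0) N2.N2=(alive,v0) | N1.N0=(alive,v0) N1.N1=(alive,v0) N1.N2=(alive,v0)
Op 2: gossip N1<->N2 -> N1.N0=(alive,v0) N1.N1=(alive,v0) N1.N2=(alive,v0) | N2.N0=(alive,v0) N2.N1=(alive,v0) N2.N2=(alive,v0)
Op 3: gossip N2<->N0 -> N2.N0=(alive,v0) N2.N1=(alive,v0) N2.N2=(alive,v0) | N0.N0=(alive,v0) N0.N1=(alive,v0) N0.N2=(alive,v0)
Op 4: N1 marks N2=alive -> (alive,v1)
Op 5: gossip N1<->N0 -> N1.N0=(alive,v0) N1.N1=(alive,v0) N1.N2=(alive,v1) | N0.N0=(alive,v0) N0.N1=(alive,v0) N0.N2=(alive,v1)
Op 6: gossip N2<->N1 -> N2.N0=(alive,v0) N2.N1=(alive,v0) N2.N2=(alive,v1) | N1.N0=(alive,v0) N1.N1=(alive,v0) N1.N2=(alive,v1)
Op 7: N0 marks N0=dead -> (dead,v1)
Op 8: gossip N0<->N2 -> N0.N0=(dead,v1) N0.N1=(alive,v0) N0.N2=(alive,v1) | N2.N0=(dead,v1) N2.N1=(alive,v0) N2.N2=(alive,v1)
Op 9: N0 marks N1=dead -> (dead,v1)
Op 10: N0 marks N2=suspect -> (suspect,v2)
Op 11: N2 marks N2=dead -> (dead,v2)
Op 12: gossip N2<->N1 -> N2.N0=(dead,v1) N2.N1=(alive,v0) N2.N2=(dead,v2) | N1.N0=(dead,v1) N1.N1=(alive,v0) N1.N2=(dead,v2)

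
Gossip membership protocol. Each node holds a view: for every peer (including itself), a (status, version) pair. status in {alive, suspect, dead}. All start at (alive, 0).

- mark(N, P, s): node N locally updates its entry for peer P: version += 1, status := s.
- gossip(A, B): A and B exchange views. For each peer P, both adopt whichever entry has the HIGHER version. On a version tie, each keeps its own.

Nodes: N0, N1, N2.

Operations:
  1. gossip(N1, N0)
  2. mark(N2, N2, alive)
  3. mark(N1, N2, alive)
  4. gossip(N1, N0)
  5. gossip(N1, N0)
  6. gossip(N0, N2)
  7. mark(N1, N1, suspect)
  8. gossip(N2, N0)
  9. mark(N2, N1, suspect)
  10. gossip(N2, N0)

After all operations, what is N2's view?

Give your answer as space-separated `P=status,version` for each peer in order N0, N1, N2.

Answer: N0=alive,0 N1=suspect,1 N2=alive,1

Derivation:
Op 1: gossip N1<->N0 -> N1.N0=(alive,v0) N1.N1=(alive,v0) N1.N2=(alive,v0) | N0.N0=(alive,v0) N0.N1=(alive,v0) N0.N2=(alive,v0)
Op 2: N2 marks N2=alive -> (alive,v1)
Op 3: N1 marks N2=alive -> (alive,v1)
Op 4: gossip N1<->N0 -> N1.N0=(alive,v0) N1.N1=(alive,v0) N1.N2=(alive,v1) | N0.N0=(alive,v0) N0.N1=(alive,v0) N0.N2=(alive,v1)
Op 5: gossip N1<->N0 -> N1.N0=(alive,v0) N1.N1=(alive,v0) N1.N2=(alive,v1) | N0.N0=(alive,v0) N0.N1=(alive,v0) N0.N2=(alive,v1)
Op 6: gossip N0<->N2 -> N0.N0=(alive,v0) N0.N1=(alive,v0) N0.N2=(alive,v1) | N2.N0=(alive,v0) N2.N1=(alive,v0) N2.N2=(alive,v1)
Op 7: N1 marks N1=suspect -> (suspect,v1)
Op 8: gossip N2<->N0 -> N2.N0=(alive,v0) N2.N1=(alive,v0) N2.N2=(alive,v1) | N0.N0=(alive,v0) N0.N1=(alive,v0) N0.N2=(alive,v1)
Op 9: N2 marks N1=suspect -> (suspect,v1)
Op 10: gossip N2<->N0 -> N2.N0=(alive,v0) N2.N1=(suspect,v1) N2.N2=(alive,v1) | N0.N0=(alive,v0) N0.N1=(suspect,v1) N0.N2=(alive,v1)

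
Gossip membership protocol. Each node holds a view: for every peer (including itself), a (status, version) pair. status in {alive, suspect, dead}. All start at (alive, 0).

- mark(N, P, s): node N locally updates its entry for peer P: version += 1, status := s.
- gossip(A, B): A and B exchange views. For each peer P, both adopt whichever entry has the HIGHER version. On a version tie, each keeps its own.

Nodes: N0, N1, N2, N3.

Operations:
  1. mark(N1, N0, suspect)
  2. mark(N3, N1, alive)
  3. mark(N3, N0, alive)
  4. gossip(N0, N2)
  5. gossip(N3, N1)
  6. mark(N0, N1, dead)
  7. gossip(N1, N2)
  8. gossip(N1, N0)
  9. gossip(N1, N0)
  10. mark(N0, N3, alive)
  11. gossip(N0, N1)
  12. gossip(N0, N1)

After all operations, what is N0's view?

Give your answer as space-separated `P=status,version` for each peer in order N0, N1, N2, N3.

Op 1: N1 marks N0=suspect -> (suspect,v1)
Op 2: N3 marks N1=alive -> (alive,v1)
Op 3: N3 marks N0=alive -> (alive,v1)
Op 4: gossip N0<->N2 -> N0.N0=(alive,v0) N0.N1=(alive,v0) N0.N2=(alive,v0) N0.N3=(alive,v0) | N2.N0=(alive,v0) N2.N1=(alive,v0) N2.N2=(alive,v0) N2.N3=(alive,v0)
Op 5: gossip N3<->N1 -> N3.N0=(alive,v1) N3.N1=(alive,v1) N3.N2=(alive,v0) N3.N3=(alive,v0) | N1.N0=(suspect,v1) N1.N1=(alive,v1) N1.N2=(alive,v0) N1.N3=(alive,v0)
Op 6: N0 marks N1=dead -> (dead,v1)
Op 7: gossip N1<->N2 -> N1.N0=(suspect,v1) N1.N1=(alive,v1) N1.N2=(alive,v0) N1.N3=(alive,v0) | N2.N0=(suspect,v1) N2.N1=(alive,v1) N2.N2=(alive,v0) N2.N3=(alive,v0)
Op 8: gossip N1<->N0 -> N1.N0=(suspect,v1) N1.N1=(alive,v1) N1.N2=(alive,v0) N1.N3=(alive,v0) | N0.N0=(suspect,v1) N0.N1=(dead,v1) N0.N2=(alive,v0) N0.N3=(alive,v0)
Op 9: gossip N1<->N0 -> N1.N0=(suspect,v1) N1.N1=(alive,v1) N1.N2=(alive,v0) N1.N3=(alive,v0) | N0.N0=(suspect,v1) N0.N1=(dead,v1) N0.N2=(alive,v0) N0.N3=(alive,v0)
Op 10: N0 marks N3=alive -> (alive,v1)
Op 11: gossip N0<->N1 -> N0.N0=(suspect,v1) N0.N1=(dead,v1) N0.N2=(alive,v0) N0.N3=(alive,v1) | N1.N0=(suspect,v1) N1.N1=(alive,v1) N1.N2=(alive,v0) N1.N3=(alive,v1)
Op 12: gossip N0<->N1 -> N0.N0=(suspect,v1) N0.N1=(dead,v1) N0.N2=(alive,v0) N0.N3=(alive,v1) | N1.N0=(suspect,v1) N1.N1=(alive,v1) N1.N2=(alive,v0) N1.N3=(alive,v1)

Answer: N0=suspect,1 N1=dead,1 N2=alive,0 N3=alive,1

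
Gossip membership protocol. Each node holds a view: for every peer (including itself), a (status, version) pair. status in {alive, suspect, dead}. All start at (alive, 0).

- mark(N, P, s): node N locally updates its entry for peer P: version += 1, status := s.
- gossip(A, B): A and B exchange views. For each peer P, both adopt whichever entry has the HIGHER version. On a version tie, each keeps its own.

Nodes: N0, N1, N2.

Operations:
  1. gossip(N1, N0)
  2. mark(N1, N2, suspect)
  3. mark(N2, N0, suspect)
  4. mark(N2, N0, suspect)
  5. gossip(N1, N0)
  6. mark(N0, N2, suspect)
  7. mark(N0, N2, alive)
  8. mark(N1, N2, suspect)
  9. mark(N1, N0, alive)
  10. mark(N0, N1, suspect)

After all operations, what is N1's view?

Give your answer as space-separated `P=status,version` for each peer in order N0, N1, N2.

Answer: N0=alive,1 N1=alive,0 N2=suspect,2

Derivation:
Op 1: gossip N1<->N0 -> N1.N0=(alive,v0) N1.N1=(alive,v0) N1.N2=(alive,v0) | N0.N0=(alive,v0) N0.N1=(alive,v0) N0.N2=(alive,v0)
Op 2: N1 marks N2=suspect -> (suspect,v1)
Op 3: N2 marks N0=suspect -> (suspect,v1)
Op 4: N2 marks N0=suspect -> (suspect,v2)
Op 5: gossip N1<->N0 -> N1.N0=(alive,v0) N1.N1=(alive,v0) N1.N2=(suspect,v1) | N0.N0=(alive,v0) N0.N1=(alive,v0) N0.N2=(suspect,v1)
Op 6: N0 marks N2=suspect -> (suspect,v2)
Op 7: N0 marks N2=alive -> (alive,v3)
Op 8: N1 marks N2=suspect -> (suspect,v2)
Op 9: N1 marks N0=alive -> (alive,v1)
Op 10: N0 marks N1=suspect -> (suspect,v1)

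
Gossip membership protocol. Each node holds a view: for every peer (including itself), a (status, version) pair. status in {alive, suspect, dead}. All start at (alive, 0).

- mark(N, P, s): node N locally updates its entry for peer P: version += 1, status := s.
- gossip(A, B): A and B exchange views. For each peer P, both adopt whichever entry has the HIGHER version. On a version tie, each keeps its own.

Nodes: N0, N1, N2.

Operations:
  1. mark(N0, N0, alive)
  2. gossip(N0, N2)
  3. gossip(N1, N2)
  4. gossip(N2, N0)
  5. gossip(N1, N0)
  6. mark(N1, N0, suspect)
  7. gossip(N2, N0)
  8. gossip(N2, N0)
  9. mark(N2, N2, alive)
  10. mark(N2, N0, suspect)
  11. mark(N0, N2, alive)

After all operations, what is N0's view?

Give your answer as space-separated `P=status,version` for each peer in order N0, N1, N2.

Op 1: N0 marks N0=alive -> (alive,v1)
Op 2: gossip N0<->N2 -> N0.N0=(alive,v1) N0.N1=(alive,v0) N0.N2=(alive,v0) | N2.N0=(alive,v1) N2.N1=(alive,v0) N2.N2=(alive,v0)
Op 3: gossip N1<->N2 -> N1.N0=(alive,v1) N1.N1=(alive,v0) N1.N2=(alive,v0) | N2.N0=(alive,v1) N2.N1=(alive,v0) N2.N2=(alive,v0)
Op 4: gossip N2<->N0 -> N2.N0=(alive,v1) N2.N1=(alive,v0) N2.N2=(alive,v0) | N0.N0=(alive,v1) N0.N1=(alive,v0) N0.N2=(alive,v0)
Op 5: gossip N1<->N0 -> N1.N0=(alive,v1) N1.N1=(alive,v0) N1.N2=(alive,v0) | N0.N0=(alive,v1) N0.N1=(alive,v0) N0.N2=(alive,v0)
Op 6: N1 marks N0=suspect -> (suspect,v2)
Op 7: gossip N2<->N0 -> N2.N0=(alive,v1) N2.N1=(alive,v0) N2.N2=(alive,v0) | N0.N0=(alive,v1) N0.N1=(alive,v0) N0.N2=(alive,v0)
Op 8: gossip N2<->N0 -> N2.N0=(alive,v1) N2.N1=(alive,v0) N2.N2=(alive,v0) | N0.N0=(alive,v1) N0.N1=(alive,v0) N0.N2=(alive,v0)
Op 9: N2 marks N2=alive -> (alive,v1)
Op 10: N2 marks N0=suspect -> (suspect,v2)
Op 11: N0 marks N2=alive -> (alive,v1)

Answer: N0=alive,1 N1=alive,0 N2=alive,1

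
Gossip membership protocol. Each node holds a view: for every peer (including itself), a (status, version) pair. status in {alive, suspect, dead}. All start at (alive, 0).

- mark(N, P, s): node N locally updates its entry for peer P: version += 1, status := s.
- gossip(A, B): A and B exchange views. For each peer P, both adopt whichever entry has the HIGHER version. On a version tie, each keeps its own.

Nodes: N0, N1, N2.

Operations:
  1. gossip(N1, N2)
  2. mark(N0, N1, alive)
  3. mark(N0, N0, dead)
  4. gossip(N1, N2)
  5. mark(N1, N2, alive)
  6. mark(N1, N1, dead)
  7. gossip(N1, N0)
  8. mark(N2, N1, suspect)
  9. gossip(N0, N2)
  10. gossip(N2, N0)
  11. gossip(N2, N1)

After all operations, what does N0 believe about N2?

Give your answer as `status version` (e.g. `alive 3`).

Answer: alive 1

Derivation:
Op 1: gossip N1<->N2 -> N1.N0=(alive,v0) N1.N1=(alive,v0) N1.N2=(alive,v0) | N2.N0=(alive,v0) N2.N1=(alive,v0) N2.N2=(alive,v0)
Op 2: N0 marks N1=alive -> (alive,v1)
Op 3: N0 marks N0=dead -> (dead,v1)
Op 4: gossip N1<->N2 -> N1.N0=(alive,v0) N1.N1=(alive,v0) N1.N2=(alive,v0) | N2.N0=(alive,v0) N2.N1=(alive,v0) N2.N2=(alive,v0)
Op 5: N1 marks N2=alive -> (alive,v1)
Op 6: N1 marks N1=dead -> (dead,v1)
Op 7: gossip N1<->N0 -> N1.N0=(dead,v1) N1.N1=(dead,v1) N1.N2=(alive,v1) | N0.N0=(dead,v1) N0.N1=(alive,v1) N0.N2=(alive,v1)
Op 8: N2 marks N1=suspect -> (suspect,v1)
Op 9: gossip N0<->N2 -> N0.N0=(dead,v1) N0.N1=(alive,v1) N0.N2=(alive,v1) | N2.N0=(dead,v1) N2.N1=(suspect,v1) N2.N2=(alive,v1)
Op 10: gossip N2<->N0 -> N2.N0=(dead,v1) N2.N1=(suspect,v1) N2.N2=(alive,v1) | N0.N0=(dead,v1) N0.N1=(alive,v1) N0.N2=(alive,v1)
Op 11: gossip N2<->N1 -> N2.N0=(dead,v1) N2.N1=(suspect,v1) N2.N2=(alive,v1) | N1.N0=(dead,v1) N1.N1=(dead,v1) N1.N2=(alive,v1)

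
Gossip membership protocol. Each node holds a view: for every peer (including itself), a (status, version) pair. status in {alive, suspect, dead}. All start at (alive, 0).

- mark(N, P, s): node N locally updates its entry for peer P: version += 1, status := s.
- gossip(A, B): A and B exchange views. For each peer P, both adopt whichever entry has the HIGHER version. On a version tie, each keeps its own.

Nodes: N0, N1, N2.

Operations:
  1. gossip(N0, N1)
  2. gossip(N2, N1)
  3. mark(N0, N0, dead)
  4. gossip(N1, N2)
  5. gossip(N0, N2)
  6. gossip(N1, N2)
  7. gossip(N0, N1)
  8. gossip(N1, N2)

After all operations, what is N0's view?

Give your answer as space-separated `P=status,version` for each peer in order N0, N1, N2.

Op 1: gossip N0<->N1 -> N0.N0=(alive,v0) N0.N1=(alive,v0) N0.N2=(alive,v0) | N1.N0=(alive,v0) N1.N1=(alive,v0) N1.N2=(alive,v0)
Op 2: gossip N2<->N1 -> N2.N0=(alive,v0) N2.N1=(alive,v0) N2.N2=(alive,v0) | N1.N0=(alive,v0) N1.N1=(alive,v0) N1.N2=(alive,v0)
Op 3: N0 marks N0=dead -> (dead,v1)
Op 4: gossip N1<->N2 -> N1.N0=(alive,v0) N1.N1=(alive,v0) N1.N2=(alive,v0) | N2.N0=(alive,v0) N2.N1=(alive,v0) N2.N2=(alive,v0)
Op 5: gossip N0<->N2 -> N0.N0=(dead,v1) N0.N1=(alive,v0) N0.N2=(alive,v0) | N2.N0=(dead,v1) N2.N1=(alive,v0) N2.N2=(alive,v0)
Op 6: gossip N1<->N2 -> N1.N0=(dead,v1) N1.N1=(alive,v0) N1.N2=(alive,v0) | N2.N0=(dead,v1) N2.N1=(alive,v0) N2.N2=(alive,v0)
Op 7: gossip N0<->N1 -> N0.N0=(dead,v1) N0.N1=(alive,v0) N0.N2=(alive,v0) | N1.N0=(dead,v1) N1.N1=(alive,v0) N1.N2=(alive,v0)
Op 8: gossip N1<->N2 -> N1.N0=(dead,v1) N1.N1=(alive,v0) N1.N2=(alive,v0) | N2.N0=(dead,v1) N2.N1=(alive,v0) N2.N2=(alive,v0)

Answer: N0=dead,1 N1=alive,0 N2=alive,0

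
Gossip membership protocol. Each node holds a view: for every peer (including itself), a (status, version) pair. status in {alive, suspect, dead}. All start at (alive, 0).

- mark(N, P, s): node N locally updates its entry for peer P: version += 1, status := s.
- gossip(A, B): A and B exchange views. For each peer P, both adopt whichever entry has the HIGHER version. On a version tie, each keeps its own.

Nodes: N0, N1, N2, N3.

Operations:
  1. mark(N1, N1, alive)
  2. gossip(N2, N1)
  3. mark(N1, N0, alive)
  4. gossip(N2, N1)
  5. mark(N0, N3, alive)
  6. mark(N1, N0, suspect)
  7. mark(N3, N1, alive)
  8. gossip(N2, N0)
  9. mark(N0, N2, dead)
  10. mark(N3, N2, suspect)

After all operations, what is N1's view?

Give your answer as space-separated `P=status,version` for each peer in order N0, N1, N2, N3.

Answer: N0=suspect,2 N1=alive,1 N2=alive,0 N3=alive,0

Derivation:
Op 1: N1 marks N1=alive -> (alive,v1)
Op 2: gossip N2<->N1 -> N2.N0=(alive,v0) N2.N1=(alive,v1) N2.N2=(alive,v0) N2.N3=(alive,v0) | N1.N0=(alive,v0) N1.N1=(alive,v1) N1.N2=(alive,v0) N1.N3=(alive,v0)
Op 3: N1 marks N0=alive -> (alive,v1)
Op 4: gossip N2<->N1 -> N2.N0=(alive,v1) N2.N1=(alive,v1) N2.N2=(alive,v0) N2.N3=(alive,v0) | N1.N0=(alive,v1) N1.N1=(alive,v1) N1.N2=(alive,v0) N1.N3=(alive,v0)
Op 5: N0 marks N3=alive -> (alive,v1)
Op 6: N1 marks N0=suspect -> (suspect,v2)
Op 7: N3 marks N1=alive -> (alive,v1)
Op 8: gossip N2<->N0 -> N2.N0=(alive,v1) N2.N1=(alive,v1) N2.N2=(alive,v0) N2.N3=(alive,v1) | N0.N0=(alive,v1) N0.N1=(alive,v1) N0.N2=(alive,v0) N0.N3=(alive,v1)
Op 9: N0 marks N2=dead -> (dead,v1)
Op 10: N3 marks N2=suspect -> (suspect,v1)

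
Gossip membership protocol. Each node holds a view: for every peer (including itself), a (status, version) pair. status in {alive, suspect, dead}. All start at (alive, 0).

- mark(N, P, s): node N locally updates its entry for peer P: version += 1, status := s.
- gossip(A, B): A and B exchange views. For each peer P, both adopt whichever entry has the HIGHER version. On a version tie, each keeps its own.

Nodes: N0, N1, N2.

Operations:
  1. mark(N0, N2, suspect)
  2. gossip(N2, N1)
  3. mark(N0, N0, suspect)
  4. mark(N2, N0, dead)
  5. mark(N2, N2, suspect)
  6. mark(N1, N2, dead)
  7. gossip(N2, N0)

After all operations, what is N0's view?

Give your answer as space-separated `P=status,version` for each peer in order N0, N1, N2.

Answer: N0=suspect,1 N1=alive,0 N2=suspect,1

Derivation:
Op 1: N0 marks N2=suspect -> (suspect,v1)
Op 2: gossip N2<->N1 -> N2.N0=(alive,v0) N2.N1=(alive,v0) N2.N2=(alive,v0) | N1.N0=(alive,v0) N1.N1=(alive,v0) N1.N2=(alive,v0)
Op 3: N0 marks N0=suspect -> (suspect,v1)
Op 4: N2 marks N0=dead -> (dead,v1)
Op 5: N2 marks N2=suspect -> (suspect,v1)
Op 6: N1 marks N2=dead -> (dead,v1)
Op 7: gossip N2<->N0 -> N2.N0=(dead,v1) N2.N1=(alive,v0) N2.N2=(suspect,v1) | N0.N0=(suspect,v1) N0.N1=(alive,v0) N0.N2=(suspect,v1)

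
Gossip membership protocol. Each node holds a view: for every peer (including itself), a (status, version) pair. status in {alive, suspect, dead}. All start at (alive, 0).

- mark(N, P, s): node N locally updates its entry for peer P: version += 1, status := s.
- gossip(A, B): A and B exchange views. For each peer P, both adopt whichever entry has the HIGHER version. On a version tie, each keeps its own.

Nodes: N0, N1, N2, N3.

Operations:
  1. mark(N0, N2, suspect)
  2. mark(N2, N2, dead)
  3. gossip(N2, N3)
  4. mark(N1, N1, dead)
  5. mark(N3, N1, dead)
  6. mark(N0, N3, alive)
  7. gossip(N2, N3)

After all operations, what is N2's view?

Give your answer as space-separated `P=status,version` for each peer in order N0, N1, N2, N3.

Answer: N0=alive,0 N1=dead,1 N2=dead,1 N3=alive,0

Derivation:
Op 1: N0 marks N2=suspect -> (suspect,v1)
Op 2: N2 marks N2=dead -> (dead,v1)
Op 3: gossip N2<->N3 -> N2.N0=(alive,v0) N2.N1=(alive,v0) N2.N2=(dead,v1) N2.N3=(alive,v0) | N3.N0=(alive,v0) N3.N1=(alive,v0) N3.N2=(dead,v1) N3.N3=(alive,v0)
Op 4: N1 marks N1=dead -> (dead,v1)
Op 5: N3 marks N1=dead -> (dead,v1)
Op 6: N0 marks N3=alive -> (alive,v1)
Op 7: gossip N2<->N3 -> N2.N0=(alive,v0) N2.N1=(dead,v1) N2.N2=(dead,v1) N2.N3=(alive,v0) | N3.N0=(alive,v0) N3.N1=(dead,v1) N3.N2=(dead,v1) N3.N3=(alive,v0)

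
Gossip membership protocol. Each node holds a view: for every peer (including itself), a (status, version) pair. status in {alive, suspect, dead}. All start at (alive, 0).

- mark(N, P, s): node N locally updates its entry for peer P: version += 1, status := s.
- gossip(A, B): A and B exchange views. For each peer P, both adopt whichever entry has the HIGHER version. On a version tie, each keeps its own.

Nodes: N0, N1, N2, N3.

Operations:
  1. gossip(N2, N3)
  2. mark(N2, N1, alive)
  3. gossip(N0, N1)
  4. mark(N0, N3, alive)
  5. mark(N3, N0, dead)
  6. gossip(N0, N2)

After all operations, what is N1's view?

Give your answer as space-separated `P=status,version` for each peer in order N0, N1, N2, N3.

Answer: N0=alive,0 N1=alive,0 N2=alive,0 N3=alive,0

Derivation:
Op 1: gossip N2<->N3 -> N2.N0=(alive,v0) N2.N1=(alive,v0) N2.N2=(alive,v0) N2.N3=(alive,v0) | N3.N0=(alive,v0) N3.N1=(alive,v0) N3.N2=(alive,v0) N3.N3=(alive,v0)
Op 2: N2 marks N1=alive -> (alive,v1)
Op 3: gossip N0<->N1 -> N0.N0=(alive,v0) N0.N1=(alive,v0) N0.N2=(alive,v0) N0.N3=(alive,v0) | N1.N0=(alive,v0) N1.N1=(alive,v0) N1.N2=(alive,v0) N1.N3=(alive,v0)
Op 4: N0 marks N3=alive -> (alive,v1)
Op 5: N3 marks N0=dead -> (dead,v1)
Op 6: gossip N0<->N2 -> N0.N0=(alive,v0) N0.N1=(alive,v1) N0.N2=(alive,v0) N0.N3=(alive,v1) | N2.N0=(alive,v0) N2.N1=(alive,v1) N2.N2=(alive,v0) N2.N3=(alive,v1)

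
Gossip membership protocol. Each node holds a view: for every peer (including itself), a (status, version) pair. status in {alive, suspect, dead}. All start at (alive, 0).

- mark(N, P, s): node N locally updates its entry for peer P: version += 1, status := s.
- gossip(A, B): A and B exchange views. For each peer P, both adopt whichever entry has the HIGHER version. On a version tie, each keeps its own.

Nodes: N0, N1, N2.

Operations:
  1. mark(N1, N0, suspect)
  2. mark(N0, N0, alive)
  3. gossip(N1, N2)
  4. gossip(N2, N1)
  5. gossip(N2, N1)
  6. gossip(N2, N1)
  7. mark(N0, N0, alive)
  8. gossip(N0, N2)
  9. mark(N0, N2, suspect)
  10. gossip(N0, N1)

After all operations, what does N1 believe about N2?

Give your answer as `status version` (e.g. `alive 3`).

Op 1: N1 marks N0=suspect -> (suspect,v1)
Op 2: N0 marks N0=alive -> (alive,v1)
Op 3: gossip N1<->N2 -> N1.N0=(suspect,v1) N1.N1=(alive,v0) N1.N2=(alive,v0) | N2.N0=(suspect,v1) N2.N1=(alive,v0) N2.N2=(alive,v0)
Op 4: gossip N2<->N1 -> N2.N0=(suspect,v1) N2.N1=(alive,v0) N2.N2=(alive,v0) | N1.N0=(suspect,v1) N1.N1=(alive,v0) N1.N2=(alive,v0)
Op 5: gossip N2<->N1 -> N2.N0=(suspect,v1) N2.N1=(alive,v0) N2.N2=(alive,v0) | N1.N0=(suspect,v1) N1.N1=(alive,v0) N1.N2=(alive,v0)
Op 6: gossip N2<->N1 -> N2.N0=(suspect,v1) N2.N1=(alive,v0) N2.N2=(alive,v0) | N1.N0=(suspect,v1) N1.N1=(alive,v0) N1.N2=(alive,v0)
Op 7: N0 marks N0=alive -> (alive,v2)
Op 8: gossip N0<->N2 -> N0.N0=(alive,v2) N0.N1=(alive,v0) N0.N2=(alive,v0) | N2.N0=(alive,v2) N2.N1=(alive,v0) N2.N2=(alive,v0)
Op 9: N0 marks N2=suspect -> (suspect,v1)
Op 10: gossip N0<->N1 -> N0.N0=(alive,v2) N0.N1=(alive,v0) N0.N2=(suspect,v1) | N1.N0=(alive,v2) N1.N1=(alive,v0) N1.N2=(suspect,v1)

Answer: suspect 1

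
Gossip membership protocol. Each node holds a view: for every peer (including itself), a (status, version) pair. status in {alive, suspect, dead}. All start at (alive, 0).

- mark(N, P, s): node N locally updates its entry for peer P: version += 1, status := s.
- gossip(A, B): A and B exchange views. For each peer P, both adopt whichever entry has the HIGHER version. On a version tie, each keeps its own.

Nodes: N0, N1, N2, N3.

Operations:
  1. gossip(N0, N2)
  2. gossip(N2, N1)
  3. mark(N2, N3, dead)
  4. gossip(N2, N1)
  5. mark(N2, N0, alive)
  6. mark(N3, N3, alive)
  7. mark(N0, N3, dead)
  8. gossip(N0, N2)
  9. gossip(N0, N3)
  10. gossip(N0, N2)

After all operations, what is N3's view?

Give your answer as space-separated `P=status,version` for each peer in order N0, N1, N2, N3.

Answer: N0=alive,1 N1=alive,0 N2=alive,0 N3=alive,1

Derivation:
Op 1: gossip N0<->N2 -> N0.N0=(alive,v0) N0.N1=(alive,v0) N0.N2=(alive,v0) N0.N3=(alive,v0) | N2.N0=(alive,v0) N2.N1=(alive,v0) N2.N2=(alive,v0) N2.N3=(alive,v0)
Op 2: gossip N2<->N1 -> N2.N0=(alive,v0) N2.N1=(alive,v0) N2.N2=(alive,v0) N2.N3=(alive,v0) | N1.N0=(alive,v0) N1.N1=(alive,v0) N1.N2=(alive,v0) N1.N3=(alive,v0)
Op 3: N2 marks N3=dead -> (dead,v1)
Op 4: gossip N2<->N1 -> N2.N0=(alive,v0) N2.N1=(alive,v0) N2.N2=(alive,v0) N2.N3=(dead,v1) | N1.N0=(alive,v0) N1.N1=(alive,v0) N1.N2=(alive,v0) N1.N3=(dead,v1)
Op 5: N2 marks N0=alive -> (alive,v1)
Op 6: N3 marks N3=alive -> (alive,v1)
Op 7: N0 marks N3=dead -> (dead,v1)
Op 8: gossip N0<->N2 -> N0.N0=(alive,v1) N0.N1=(alive,v0) N0.N2=(alive,v0) N0.N3=(dead,v1) | N2.N0=(alive,v1) N2.N1=(alive,v0) N2.N2=(alive,v0) N2.N3=(dead,v1)
Op 9: gossip N0<->N3 -> N0.N0=(alive,v1) N0.N1=(alive,v0) N0.N2=(alive,v0) N0.N3=(dead,v1) | N3.N0=(alive,v1) N3.N1=(alive,v0) N3.N2=(alive,v0) N3.N3=(alive,v1)
Op 10: gossip N0<->N2 -> N0.N0=(alive,v1) N0.N1=(alive,v0) N0.N2=(alive,v0) N0.N3=(dead,v1) | N2.N0=(alive,v1) N2.N1=(alive,v0) N2.N2=(alive,v0) N2.N3=(dead,v1)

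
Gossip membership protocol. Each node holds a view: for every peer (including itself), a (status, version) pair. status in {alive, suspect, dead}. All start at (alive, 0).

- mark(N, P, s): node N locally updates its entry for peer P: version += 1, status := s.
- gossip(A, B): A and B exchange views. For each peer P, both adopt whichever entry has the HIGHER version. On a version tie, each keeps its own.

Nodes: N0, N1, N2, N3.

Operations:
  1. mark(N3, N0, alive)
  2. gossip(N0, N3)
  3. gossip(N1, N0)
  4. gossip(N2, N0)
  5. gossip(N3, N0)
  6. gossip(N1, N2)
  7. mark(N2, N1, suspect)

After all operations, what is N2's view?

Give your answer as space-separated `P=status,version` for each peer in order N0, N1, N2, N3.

Op 1: N3 marks N0=alive -> (alive,v1)
Op 2: gossip N0<->N3 -> N0.N0=(alive,v1) N0.N1=(alive,v0) N0.N2=(alive,v0) N0.N3=(alive,v0) | N3.N0=(alive,v1) N3.N1=(alive,v0) N3.N2=(alive,v0) N3.N3=(alive,v0)
Op 3: gossip N1<->N0 -> N1.N0=(alive,v1) N1.N1=(alive,v0) N1.N2=(alive,v0) N1.N3=(alive,v0) | N0.N0=(alive,v1) N0.N1=(alive,v0) N0.N2=(alive,v0) N0.N3=(alive,v0)
Op 4: gossip N2<->N0 -> N2.N0=(alive,v1) N2.N1=(alive,v0) N2.N2=(alive,v0) N2.N3=(alive,v0) | N0.N0=(alive,v1) N0.N1=(alive,v0) N0.N2=(alive,v0) N0.N3=(alive,v0)
Op 5: gossip N3<->N0 -> N3.N0=(alive,v1) N3.N1=(alive,v0) N3.N2=(alive,v0) N3.N3=(alive,v0) | N0.N0=(alive,v1) N0.N1=(alive,v0) N0.N2=(alive,v0) N0.N3=(alive,v0)
Op 6: gossip N1<->N2 -> N1.N0=(alive,v1) N1.N1=(alive,v0) N1.N2=(alive,v0) N1.N3=(alive,v0) | N2.N0=(alive,v1) N2.N1=(alive,v0) N2.N2=(alive,v0) N2.N3=(alive,v0)
Op 7: N2 marks N1=suspect -> (suspect,v1)

Answer: N0=alive,1 N1=suspect,1 N2=alive,0 N3=alive,0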